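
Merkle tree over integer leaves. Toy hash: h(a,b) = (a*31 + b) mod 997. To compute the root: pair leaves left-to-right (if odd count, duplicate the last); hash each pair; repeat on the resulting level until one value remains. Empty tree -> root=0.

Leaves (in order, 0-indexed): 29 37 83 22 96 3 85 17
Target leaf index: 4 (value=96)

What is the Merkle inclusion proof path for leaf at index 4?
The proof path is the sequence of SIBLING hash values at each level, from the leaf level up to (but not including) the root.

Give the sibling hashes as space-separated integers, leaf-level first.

L0 (leaves): [29, 37, 83, 22, 96, 3, 85, 17], target index=4
L1: h(29,37)=(29*31+37)%997=936 [pair 0] h(83,22)=(83*31+22)%997=601 [pair 1] h(96,3)=(96*31+3)%997=985 [pair 2] h(85,17)=(85*31+17)%997=658 [pair 3] -> [936, 601, 985, 658]
  Sibling for proof at L0: 3
L2: h(936,601)=(936*31+601)%997=704 [pair 0] h(985,658)=(985*31+658)%997=286 [pair 1] -> [704, 286]
  Sibling for proof at L1: 658
L3: h(704,286)=(704*31+286)%997=176 [pair 0] -> [176]
  Sibling for proof at L2: 704
Root: 176
Proof path (sibling hashes from leaf to root): [3, 658, 704]

Answer: 3 658 704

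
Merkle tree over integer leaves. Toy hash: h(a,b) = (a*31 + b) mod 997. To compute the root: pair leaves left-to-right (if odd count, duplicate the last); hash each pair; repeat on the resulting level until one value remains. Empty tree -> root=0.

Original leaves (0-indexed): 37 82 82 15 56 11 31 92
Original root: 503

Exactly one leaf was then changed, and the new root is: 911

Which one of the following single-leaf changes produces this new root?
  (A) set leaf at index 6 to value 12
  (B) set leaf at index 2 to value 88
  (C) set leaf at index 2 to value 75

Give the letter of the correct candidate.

Original leaves: [37, 82, 82, 15, 56, 11, 31, 92]
Target new root: 911
Try each candidate change and compute the resulting root:
Candidate A: set leaf[6] = 12 -> leaves = [37, 82, 82, 15, 56, 11, 12, 92]
  L0: [37, 82, 82, 15, 56, 11, 12, 92]
  L1: h(37,82)=(37*31+82)%997=232 h(82,15)=(82*31+15)%997=563 h(56,11)=(56*31+11)%997=750 h(12,92)=(12*31+92)%997=464 -> [232, 563, 750, 464]
  L2: h(232,563)=(232*31+563)%997=776 h(750,464)=(750*31+464)%997=783 -> [776, 783]
  L3: h(776,783)=(776*31+783)%997=911 -> [911]
  root = 911 == target 911  ** MATCH **
Candidate B: set leaf[2] = 88 -> leaves = [37, 82, 88, 15, 56, 11, 31, 92]
  L0: [37, 82, 88, 15, 56, 11, 31, 92]
  L1: h(37,82)=(37*31+82)%997=232 h(88,15)=(88*31+15)%997=749 h(56,11)=(56*31+11)%997=750 h(31,92)=(31*31+92)%997=56 -> [232, 749, 750, 56]
  L2: h(232,749)=(232*31+749)%997=962 h(750,56)=(750*31+56)%997=375 -> [962, 375]
  L3: h(962,375)=(962*31+375)%997=287 -> [287]
  root = 287 != target 911
Candidate C: set leaf[2] = 75 -> leaves = [37, 82, 75, 15, 56, 11, 31, 92]
  L0: [37, 82, 75, 15, 56, 11, 31, 92]
  L1: h(37,82)=(37*31+82)%997=232 h(75,15)=(75*31+15)%997=346 h(56,11)=(56*31+11)%997=750 h(31,92)=(31*31+92)%997=56 -> [232, 346, 750, 56]
  L2: h(232,346)=(232*31+346)%997=559 h(750,56)=(750*31+56)%997=375 -> [559, 375]
  L3: h(559,375)=(559*31+375)%997=755 -> [755]
  root = 755 != target 911
Candidate A produces the target root.

Answer: A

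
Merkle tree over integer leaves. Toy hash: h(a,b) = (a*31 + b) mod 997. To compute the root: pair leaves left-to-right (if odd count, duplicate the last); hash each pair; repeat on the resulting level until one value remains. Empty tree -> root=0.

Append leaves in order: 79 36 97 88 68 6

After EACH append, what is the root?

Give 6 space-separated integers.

Answer: 79 491 379 370 345 355

Derivation:
After append 79 (leaves=[79]):
  L0: [79]
  root=79
After append 36 (leaves=[79, 36]):
  L0: [79, 36]
  L1: h(79,36)=(79*31+36)%997=491 -> [491]
  root=491
After append 97 (leaves=[79, 36, 97]):
  L0: [79, 36, 97]
  L1: h(79,36)=(79*31+36)%997=491 h(97,97)=(97*31+97)%997=113 -> [491, 113]
  L2: h(491,113)=(491*31+113)%997=379 -> [379]
  root=379
After append 88 (leaves=[79, 36, 97, 88]):
  L0: [79, 36, 97, 88]
  L1: h(79,36)=(79*31+36)%997=491 h(97,88)=(97*31+88)%997=104 -> [491, 104]
  L2: h(491,104)=(491*31+104)%997=370 -> [370]
  root=370
After append 68 (leaves=[79, 36, 97, 88, 68]):
  L0: [79, 36, 97, 88, 68]
  L1: h(79,36)=(79*31+36)%997=491 h(97,88)=(97*31+88)%997=104 h(68,68)=(68*31+68)%997=182 -> [491, 104, 182]
  L2: h(491,104)=(491*31+104)%997=370 h(182,182)=(182*31+182)%997=839 -> [370, 839]
  L3: h(370,839)=(370*31+839)%997=345 -> [345]
  root=345
After append 6 (leaves=[79, 36, 97, 88, 68, 6]):
  L0: [79, 36, 97, 88, 68, 6]
  L1: h(79,36)=(79*31+36)%997=491 h(97,88)=(97*31+88)%997=104 h(68,6)=(68*31+6)%997=120 -> [491, 104, 120]
  L2: h(491,104)=(491*31+104)%997=370 h(120,120)=(120*31+120)%997=849 -> [370, 849]
  L3: h(370,849)=(370*31+849)%997=355 -> [355]
  root=355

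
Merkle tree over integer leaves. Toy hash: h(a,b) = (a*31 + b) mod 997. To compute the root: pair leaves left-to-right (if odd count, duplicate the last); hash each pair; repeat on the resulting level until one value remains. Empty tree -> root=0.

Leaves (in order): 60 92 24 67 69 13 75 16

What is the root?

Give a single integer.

Answer: 991

Derivation:
L0: [60, 92, 24, 67, 69, 13, 75, 16]
L1: h(60,92)=(60*31+92)%997=955 h(24,67)=(24*31+67)%997=811 h(69,13)=(69*31+13)%997=158 h(75,16)=(75*31+16)%997=347 -> [955, 811, 158, 347]
L2: h(955,811)=(955*31+811)%997=506 h(158,347)=(158*31+347)%997=260 -> [506, 260]
L3: h(506,260)=(506*31+260)%997=991 -> [991]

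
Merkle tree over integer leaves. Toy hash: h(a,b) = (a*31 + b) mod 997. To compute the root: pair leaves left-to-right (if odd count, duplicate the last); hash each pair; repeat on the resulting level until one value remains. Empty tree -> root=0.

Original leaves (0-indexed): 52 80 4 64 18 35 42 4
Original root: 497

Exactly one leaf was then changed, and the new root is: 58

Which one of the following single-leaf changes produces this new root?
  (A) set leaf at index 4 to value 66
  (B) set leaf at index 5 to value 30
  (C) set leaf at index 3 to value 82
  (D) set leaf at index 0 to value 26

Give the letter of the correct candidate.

Original leaves: [52, 80, 4, 64, 18, 35, 42, 4]
Target new root: 58
Try each candidate change and compute the resulting root:
Candidate A: set leaf[4] = 66 -> leaves = [52, 80, 4, 64, 66, 35, 42, 4]
  L0: [52, 80, 4, 64, 66, 35, 42, 4]
  L1: h(52,80)=(52*31+80)%997=695 h(4,64)=(4*31+64)%997=188 h(66,35)=(66*31+35)%997=87 h(42,4)=(42*31+4)%997=309 -> [695, 188, 87, 309]
  L2: h(695,188)=(695*31+188)%997=796 h(87,309)=(87*31+309)%997=15 -> [796, 15]
  L3: h(796,15)=(796*31+15)%997=763 -> [763]
  root = 763 != target 58
Candidate B: set leaf[5] = 30 -> leaves = [52, 80, 4, 64, 18, 30, 42, 4]
  L0: [52, 80, 4, 64, 18, 30, 42, 4]
  L1: h(52,80)=(52*31+80)%997=695 h(4,64)=(4*31+64)%997=188 h(18,30)=(18*31+30)%997=588 h(42,4)=(42*31+4)%997=309 -> [695, 188, 588, 309]
  L2: h(695,188)=(695*31+188)%997=796 h(588,309)=(588*31+309)%997=591 -> [796, 591]
  L3: h(796,591)=(796*31+591)%997=342 -> [342]
  root = 342 != target 58
Candidate C: set leaf[3] = 82 -> leaves = [52, 80, 4, 82, 18, 35, 42, 4]
  L0: [52, 80, 4, 82, 18, 35, 42, 4]
  L1: h(52,80)=(52*31+80)%997=695 h(4,82)=(4*31+82)%997=206 h(18,35)=(18*31+35)%997=593 h(42,4)=(42*31+4)%997=309 -> [695, 206, 593, 309]
  L2: h(695,206)=(695*31+206)%997=814 h(593,309)=(593*31+309)%997=746 -> [814, 746]
  L3: h(814,746)=(814*31+746)%997=58 -> [58]
  root = 58 == target 58  ** MATCH **
Candidate D: set leaf[0] = 26 -> leaves = [26, 80, 4, 64, 18, 35, 42, 4]
  L0: [26, 80, 4, 64, 18, 35, 42, 4]
  L1: h(26,80)=(26*31+80)%997=886 h(4,64)=(4*31+64)%997=188 h(18,35)=(18*31+35)%997=593 h(42,4)=(42*31+4)%997=309 -> [886, 188, 593, 309]
  L2: h(886,188)=(886*31+188)%997=735 h(593,309)=(593*31+309)%997=746 -> [735, 746]
  L3: h(735,746)=(735*31+746)%997=600 -> [600]
  root = 600 != target 58
Candidate C produces the target root.

Answer: C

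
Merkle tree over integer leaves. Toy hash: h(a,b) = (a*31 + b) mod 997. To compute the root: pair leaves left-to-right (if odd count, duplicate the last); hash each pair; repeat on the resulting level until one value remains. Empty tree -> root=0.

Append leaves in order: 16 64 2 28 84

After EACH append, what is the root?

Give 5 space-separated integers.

After append 16 (leaves=[16]):
  L0: [16]
  root=16
After append 64 (leaves=[16, 64]):
  L0: [16, 64]
  L1: h(16,64)=(16*31+64)%997=560 -> [560]
  root=560
After append 2 (leaves=[16, 64, 2]):
  L0: [16, 64, 2]
  L1: h(16,64)=(16*31+64)%997=560 h(2,2)=(2*31+2)%997=64 -> [560, 64]
  L2: h(560,64)=(560*31+64)%997=475 -> [475]
  root=475
After append 28 (leaves=[16, 64, 2, 28]):
  L0: [16, 64, 2, 28]
  L1: h(16,64)=(16*31+64)%997=560 h(2,28)=(2*31+28)%997=90 -> [560, 90]
  L2: h(560,90)=(560*31+90)%997=501 -> [501]
  root=501
After append 84 (leaves=[16, 64, 2, 28, 84]):
  L0: [16, 64, 2, 28, 84]
  L1: h(16,64)=(16*31+64)%997=560 h(2,28)=(2*31+28)%997=90 h(84,84)=(84*31+84)%997=694 -> [560, 90, 694]
  L2: h(560,90)=(560*31+90)%997=501 h(694,694)=(694*31+694)%997=274 -> [501, 274]
  L3: h(501,274)=(501*31+274)%997=850 -> [850]
  root=850

Answer: 16 560 475 501 850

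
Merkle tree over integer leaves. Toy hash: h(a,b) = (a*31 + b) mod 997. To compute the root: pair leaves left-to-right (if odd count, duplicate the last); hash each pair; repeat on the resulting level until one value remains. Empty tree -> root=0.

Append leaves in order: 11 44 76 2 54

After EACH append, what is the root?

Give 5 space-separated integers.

After append 11 (leaves=[11]):
  L0: [11]
  root=11
After append 44 (leaves=[11, 44]):
  L0: [11, 44]
  L1: h(11,44)=(11*31+44)%997=385 -> [385]
  root=385
After append 76 (leaves=[11, 44, 76]):
  L0: [11, 44, 76]
  L1: h(11,44)=(11*31+44)%997=385 h(76,76)=(76*31+76)%997=438 -> [385, 438]
  L2: h(385,438)=(385*31+438)%997=409 -> [409]
  root=409
After append 2 (leaves=[11, 44, 76, 2]):
  L0: [11, 44, 76, 2]
  L1: h(11,44)=(11*31+44)%997=385 h(76,2)=(76*31+2)%997=364 -> [385, 364]
  L2: h(385,364)=(385*31+364)%997=335 -> [335]
  root=335
After append 54 (leaves=[11, 44, 76, 2, 54]):
  L0: [11, 44, 76, 2, 54]
  L1: h(11,44)=(11*31+44)%997=385 h(76,2)=(76*31+2)%997=364 h(54,54)=(54*31+54)%997=731 -> [385, 364, 731]
  L2: h(385,364)=(385*31+364)%997=335 h(731,731)=(731*31+731)%997=461 -> [335, 461]
  L3: h(335,461)=(335*31+461)%997=876 -> [876]
  root=876

Answer: 11 385 409 335 876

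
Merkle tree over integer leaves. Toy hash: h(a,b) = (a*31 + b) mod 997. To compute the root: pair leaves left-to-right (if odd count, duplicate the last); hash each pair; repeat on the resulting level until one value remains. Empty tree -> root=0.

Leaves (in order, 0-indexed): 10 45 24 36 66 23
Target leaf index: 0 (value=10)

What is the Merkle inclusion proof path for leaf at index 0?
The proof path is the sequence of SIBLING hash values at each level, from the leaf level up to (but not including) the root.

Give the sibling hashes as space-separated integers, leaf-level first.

Answer: 45 780 406

Derivation:
L0 (leaves): [10, 45, 24, 36, 66, 23], target index=0
L1: h(10,45)=(10*31+45)%997=355 [pair 0] h(24,36)=(24*31+36)%997=780 [pair 1] h(66,23)=(66*31+23)%997=75 [pair 2] -> [355, 780, 75]
  Sibling for proof at L0: 45
L2: h(355,780)=(355*31+780)%997=818 [pair 0] h(75,75)=(75*31+75)%997=406 [pair 1] -> [818, 406]
  Sibling for proof at L1: 780
L3: h(818,406)=(818*31+406)%997=839 [pair 0] -> [839]
  Sibling for proof at L2: 406
Root: 839
Proof path (sibling hashes from leaf to root): [45, 780, 406]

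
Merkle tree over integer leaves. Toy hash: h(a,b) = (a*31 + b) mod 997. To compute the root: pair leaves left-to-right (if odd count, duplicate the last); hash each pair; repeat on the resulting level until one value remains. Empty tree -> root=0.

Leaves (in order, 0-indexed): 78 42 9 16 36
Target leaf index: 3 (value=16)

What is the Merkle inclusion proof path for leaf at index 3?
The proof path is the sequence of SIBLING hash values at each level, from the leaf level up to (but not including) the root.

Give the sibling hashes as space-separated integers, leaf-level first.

L0 (leaves): [78, 42, 9, 16, 36], target index=3
L1: h(78,42)=(78*31+42)%997=466 [pair 0] h(9,16)=(9*31+16)%997=295 [pair 1] h(36,36)=(36*31+36)%997=155 [pair 2] -> [466, 295, 155]
  Sibling for proof at L0: 9
L2: h(466,295)=(466*31+295)%997=783 [pair 0] h(155,155)=(155*31+155)%997=972 [pair 1] -> [783, 972]
  Sibling for proof at L1: 466
L3: h(783,972)=(783*31+972)%997=320 [pair 0] -> [320]
  Sibling for proof at L2: 972
Root: 320
Proof path (sibling hashes from leaf to root): [9, 466, 972]

Answer: 9 466 972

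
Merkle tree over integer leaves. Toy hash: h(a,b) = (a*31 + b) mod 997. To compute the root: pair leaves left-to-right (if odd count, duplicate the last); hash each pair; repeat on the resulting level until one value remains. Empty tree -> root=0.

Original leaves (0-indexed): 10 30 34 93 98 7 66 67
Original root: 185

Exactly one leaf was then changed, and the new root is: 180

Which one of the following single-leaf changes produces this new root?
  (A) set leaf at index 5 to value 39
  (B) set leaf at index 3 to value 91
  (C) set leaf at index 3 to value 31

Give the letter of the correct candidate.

Original leaves: [10, 30, 34, 93, 98, 7, 66, 67]
Target new root: 180
Try each candidate change and compute the resulting root:
Candidate A: set leaf[5] = 39 -> leaves = [10, 30, 34, 93, 98, 39, 66, 67]
  L0: [10, 30, 34, 93, 98, 39, 66, 67]
  L1: h(10,30)=(10*31+30)%997=340 h(34,93)=(34*31+93)%997=150 h(98,39)=(98*31+39)%997=86 h(66,67)=(66*31+67)%997=119 -> [340, 150, 86, 119]
  L2: h(340,150)=(340*31+150)%997=720 h(86,119)=(86*31+119)%997=791 -> [720, 791]
  L3: h(720,791)=(720*31+791)%997=180 -> [180]
  root = 180 == target 180  ** MATCH **
Candidate B: set leaf[3] = 91 -> leaves = [10, 30, 34, 91, 98, 7, 66, 67]
  L0: [10, 30, 34, 91, 98, 7, 66, 67]
  L1: h(10,30)=(10*31+30)%997=340 h(34,91)=(34*31+91)%997=148 h(98,7)=(98*31+7)%997=54 h(66,67)=(66*31+67)%997=119 -> [340, 148, 54, 119]
  L2: h(340,148)=(340*31+148)%997=718 h(54,119)=(54*31+119)%997=796 -> [718, 796]
  L3: h(718,796)=(718*31+796)%997=123 -> [123]
  root = 123 != target 180
Candidate C: set leaf[3] = 31 -> leaves = [10, 30, 34, 31, 98, 7, 66, 67]
  L0: [10, 30, 34, 31, 98, 7, 66, 67]
  L1: h(10,30)=(10*31+30)%997=340 h(34,31)=(34*31+31)%997=88 h(98,7)=(98*31+7)%997=54 h(66,67)=(66*31+67)%997=119 -> [340, 88, 54, 119]
  L2: h(340,88)=(340*31+88)%997=658 h(54,119)=(54*31+119)%997=796 -> [658, 796]
  L3: h(658,796)=(658*31+796)%997=257 -> [257]
  root = 257 != target 180
Candidate A produces the target root.

Answer: A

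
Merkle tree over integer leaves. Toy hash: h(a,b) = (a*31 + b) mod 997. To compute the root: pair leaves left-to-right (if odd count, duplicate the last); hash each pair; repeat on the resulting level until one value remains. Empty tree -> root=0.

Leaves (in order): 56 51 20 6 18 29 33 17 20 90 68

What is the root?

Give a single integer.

L0: [56, 51, 20, 6, 18, 29, 33, 17, 20, 90, 68]
L1: h(56,51)=(56*31+51)%997=790 h(20,6)=(20*31+6)%997=626 h(18,29)=(18*31+29)%997=587 h(33,17)=(33*31+17)%997=43 h(20,90)=(20*31+90)%997=710 h(68,68)=(68*31+68)%997=182 -> [790, 626, 587, 43, 710, 182]
L2: h(790,626)=(790*31+626)%997=191 h(587,43)=(587*31+43)%997=294 h(710,182)=(710*31+182)%997=258 -> [191, 294, 258]
L3: h(191,294)=(191*31+294)%997=233 h(258,258)=(258*31+258)%997=280 -> [233, 280]
L4: h(233,280)=(233*31+280)%997=524 -> [524]

Answer: 524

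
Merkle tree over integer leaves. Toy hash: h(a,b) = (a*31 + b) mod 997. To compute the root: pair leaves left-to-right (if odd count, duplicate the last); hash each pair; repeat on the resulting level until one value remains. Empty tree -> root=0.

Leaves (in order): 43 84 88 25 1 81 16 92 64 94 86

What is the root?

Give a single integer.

L0: [43, 84, 88, 25, 1, 81, 16, 92, 64, 94, 86]
L1: h(43,84)=(43*31+84)%997=420 h(88,25)=(88*31+25)%997=759 h(1,81)=(1*31+81)%997=112 h(16,92)=(16*31+92)%997=588 h(64,94)=(64*31+94)%997=84 h(86,86)=(86*31+86)%997=758 -> [420, 759, 112, 588, 84, 758]
L2: h(420,759)=(420*31+759)%997=818 h(112,588)=(112*31+588)%997=72 h(84,758)=(84*31+758)%997=371 -> [818, 72, 371]
L3: h(818,72)=(818*31+72)%997=505 h(371,371)=(371*31+371)%997=905 -> [505, 905]
L4: h(505,905)=(505*31+905)%997=608 -> [608]

Answer: 608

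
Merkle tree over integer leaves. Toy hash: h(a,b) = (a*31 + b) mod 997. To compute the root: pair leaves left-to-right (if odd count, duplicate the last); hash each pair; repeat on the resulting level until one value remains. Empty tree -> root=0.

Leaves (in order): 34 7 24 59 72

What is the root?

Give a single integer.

Answer: 605

Derivation:
L0: [34, 7, 24, 59, 72]
L1: h(34,7)=(34*31+7)%997=64 h(24,59)=(24*31+59)%997=803 h(72,72)=(72*31+72)%997=310 -> [64, 803, 310]
L2: h(64,803)=(64*31+803)%997=793 h(310,310)=(310*31+310)%997=947 -> [793, 947]
L3: h(793,947)=(793*31+947)%997=605 -> [605]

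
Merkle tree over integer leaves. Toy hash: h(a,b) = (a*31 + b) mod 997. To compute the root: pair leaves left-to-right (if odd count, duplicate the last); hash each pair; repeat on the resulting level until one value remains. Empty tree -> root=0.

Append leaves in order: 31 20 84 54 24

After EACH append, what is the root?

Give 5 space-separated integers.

After append 31 (leaves=[31]):
  L0: [31]
  root=31
After append 20 (leaves=[31, 20]):
  L0: [31, 20]
  L1: h(31,20)=(31*31+20)%997=981 -> [981]
  root=981
After append 84 (leaves=[31, 20, 84]):
  L0: [31, 20, 84]
  L1: h(31,20)=(31*31+20)%997=981 h(84,84)=(84*31+84)%997=694 -> [981, 694]
  L2: h(981,694)=(981*31+694)%997=198 -> [198]
  root=198
After append 54 (leaves=[31, 20, 84, 54]):
  L0: [31, 20, 84, 54]
  L1: h(31,20)=(31*31+20)%997=981 h(84,54)=(84*31+54)%997=664 -> [981, 664]
  L2: h(981,664)=(981*31+664)%997=168 -> [168]
  root=168
After append 24 (leaves=[31, 20, 84, 54, 24]):
  L0: [31, 20, 84, 54, 24]
  L1: h(31,20)=(31*31+20)%997=981 h(84,54)=(84*31+54)%997=664 h(24,24)=(24*31+24)%997=768 -> [981, 664, 768]
  L2: h(981,664)=(981*31+664)%997=168 h(768,768)=(768*31+768)%997=648 -> [168, 648]
  L3: h(168,648)=(168*31+648)%997=871 -> [871]
  root=871

Answer: 31 981 198 168 871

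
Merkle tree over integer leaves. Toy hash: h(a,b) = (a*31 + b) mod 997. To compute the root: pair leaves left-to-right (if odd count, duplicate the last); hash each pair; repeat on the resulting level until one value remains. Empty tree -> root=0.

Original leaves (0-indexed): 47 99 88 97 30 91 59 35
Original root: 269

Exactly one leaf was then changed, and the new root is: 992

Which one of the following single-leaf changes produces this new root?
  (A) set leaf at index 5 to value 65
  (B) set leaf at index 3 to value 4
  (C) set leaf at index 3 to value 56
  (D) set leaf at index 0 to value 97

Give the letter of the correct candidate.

Answer: C

Derivation:
Original leaves: [47, 99, 88, 97, 30, 91, 59, 35]
Target new root: 992
Try each candidate change and compute the resulting root:
Candidate A: set leaf[5] = 65 -> leaves = [47, 99, 88, 97, 30, 65, 59, 35]
  L0: [47, 99, 88, 97, 30, 65, 59, 35]
  L1: h(47,99)=(47*31+99)%997=559 h(88,97)=(88*31+97)%997=831 h(30,65)=(30*31+65)%997=995 h(59,35)=(59*31+35)%997=867 -> [559, 831, 995, 867]
  L2: h(559,831)=(559*31+831)%997=214 h(995,867)=(995*31+867)%997=805 -> [214, 805]
  L3: h(214,805)=(214*31+805)%997=460 -> [460]
  root = 460 != target 992
Candidate B: set leaf[3] = 4 -> leaves = [47, 99, 88, 4, 30, 91, 59, 35]
  L0: [47, 99, 88, 4, 30, 91, 59, 35]
  L1: h(47,99)=(47*31+99)%997=559 h(88,4)=(88*31+4)%997=738 h(30,91)=(30*31+91)%997=24 h(59,35)=(59*31+35)%997=867 -> [559, 738, 24, 867]
  L2: h(559,738)=(559*31+738)%997=121 h(24,867)=(24*31+867)%997=614 -> [121, 614]
  L3: h(121,614)=(121*31+614)%997=377 -> [377]
  root = 377 != target 992
Candidate C: set leaf[3] = 56 -> leaves = [47, 99, 88, 56, 30, 91, 59, 35]
  L0: [47, 99, 88, 56, 30, 91, 59, 35]
  L1: h(47,99)=(47*31+99)%997=559 h(88,56)=(88*31+56)%997=790 h(30,91)=(30*31+91)%997=24 h(59,35)=(59*31+35)%997=867 -> [559, 790, 24, 867]
  L2: h(559,790)=(559*31+790)%997=173 h(24,867)=(24*31+867)%997=614 -> [173, 614]
  L3: h(173,614)=(173*31+614)%997=992 -> [992]
  root = 992 == target 992  ** MATCH **
Candidate D: set leaf[0] = 97 -> leaves = [97, 99, 88, 97, 30, 91, 59, 35]
  L0: [97, 99, 88, 97, 30, 91, 59, 35]
  L1: h(97,99)=(97*31+99)%997=115 h(88,97)=(88*31+97)%997=831 h(30,91)=(30*31+91)%997=24 h(59,35)=(59*31+35)%997=867 -> [115, 831, 24, 867]
  L2: h(115,831)=(115*31+831)%997=408 h(24,867)=(24*31+867)%997=614 -> [408, 614]
  L3: h(408,614)=(408*31+614)%997=301 -> [301]
  root = 301 != target 992
Candidate C produces the target root.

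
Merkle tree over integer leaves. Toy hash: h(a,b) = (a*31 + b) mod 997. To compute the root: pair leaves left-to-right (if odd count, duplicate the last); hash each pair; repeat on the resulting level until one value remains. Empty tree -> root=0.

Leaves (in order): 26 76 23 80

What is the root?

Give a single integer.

Answer: 219

Derivation:
L0: [26, 76, 23, 80]
L1: h(26,76)=(26*31+76)%997=882 h(23,80)=(23*31+80)%997=793 -> [882, 793]
L2: h(882,793)=(882*31+793)%997=219 -> [219]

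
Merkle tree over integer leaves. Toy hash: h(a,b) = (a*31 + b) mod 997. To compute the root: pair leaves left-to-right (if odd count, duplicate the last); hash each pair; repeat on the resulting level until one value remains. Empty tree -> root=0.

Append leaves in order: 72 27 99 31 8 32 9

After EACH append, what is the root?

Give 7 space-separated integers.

After append 72 (leaves=[72]):
  L0: [72]
  root=72
After append 27 (leaves=[72, 27]):
  L0: [72, 27]
  L1: h(72,27)=(72*31+27)%997=265 -> [265]
  root=265
After append 99 (leaves=[72, 27, 99]):
  L0: [72, 27, 99]
  L1: h(72,27)=(72*31+27)%997=265 h(99,99)=(99*31+99)%997=177 -> [265, 177]
  L2: h(265,177)=(265*31+177)%997=416 -> [416]
  root=416
After append 31 (leaves=[72, 27, 99, 31]):
  L0: [72, 27, 99, 31]
  L1: h(72,27)=(72*31+27)%997=265 h(99,31)=(99*31+31)%997=109 -> [265, 109]
  L2: h(265,109)=(265*31+109)%997=348 -> [348]
  root=348
After append 8 (leaves=[72, 27, 99, 31, 8]):
  L0: [72, 27, 99, 31, 8]
  L1: h(72,27)=(72*31+27)%997=265 h(99,31)=(99*31+31)%997=109 h(8,8)=(8*31+8)%997=256 -> [265, 109, 256]
  L2: h(265,109)=(265*31+109)%997=348 h(256,256)=(256*31+256)%997=216 -> [348, 216]
  L3: h(348,216)=(348*31+216)%997=37 -> [37]
  root=37
After append 32 (leaves=[72, 27, 99, 31, 8, 32]):
  L0: [72, 27, 99, 31, 8, 32]
  L1: h(72,27)=(72*31+27)%997=265 h(99,31)=(99*31+31)%997=109 h(8,32)=(8*31+32)%997=280 -> [265, 109, 280]
  L2: h(265,109)=(265*31+109)%997=348 h(280,280)=(280*31+280)%997=984 -> [348, 984]
  L3: h(348,984)=(348*31+984)%997=805 -> [805]
  root=805
After append 9 (leaves=[72, 27, 99, 31, 8, 32, 9]):
  L0: [72, 27, 99, 31, 8, 32, 9]
  L1: h(72,27)=(72*31+27)%997=265 h(99,31)=(99*31+31)%997=109 h(8,32)=(8*31+32)%997=280 h(9,9)=(9*31+9)%997=288 -> [265, 109, 280, 288]
  L2: h(265,109)=(265*31+109)%997=348 h(280,288)=(280*31+288)%997=992 -> [348, 992]
  L3: h(348,992)=(348*31+992)%997=813 -> [813]
  root=813

Answer: 72 265 416 348 37 805 813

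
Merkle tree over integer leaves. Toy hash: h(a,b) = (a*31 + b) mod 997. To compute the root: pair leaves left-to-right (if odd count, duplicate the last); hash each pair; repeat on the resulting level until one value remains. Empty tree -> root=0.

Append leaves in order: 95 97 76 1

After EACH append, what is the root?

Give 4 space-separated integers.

After append 95 (leaves=[95]):
  L0: [95]
  root=95
After append 97 (leaves=[95, 97]):
  L0: [95, 97]
  L1: h(95,97)=(95*31+97)%997=51 -> [51]
  root=51
After append 76 (leaves=[95, 97, 76]):
  L0: [95, 97, 76]
  L1: h(95,97)=(95*31+97)%997=51 h(76,76)=(76*31+76)%997=438 -> [51, 438]
  L2: h(51,438)=(51*31+438)%997=25 -> [25]
  root=25
After append 1 (leaves=[95, 97, 76, 1]):
  L0: [95, 97, 76, 1]
  L1: h(95,97)=(95*31+97)%997=51 h(76,1)=(76*31+1)%997=363 -> [51, 363]
  L2: h(51,363)=(51*31+363)%997=947 -> [947]
  root=947

Answer: 95 51 25 947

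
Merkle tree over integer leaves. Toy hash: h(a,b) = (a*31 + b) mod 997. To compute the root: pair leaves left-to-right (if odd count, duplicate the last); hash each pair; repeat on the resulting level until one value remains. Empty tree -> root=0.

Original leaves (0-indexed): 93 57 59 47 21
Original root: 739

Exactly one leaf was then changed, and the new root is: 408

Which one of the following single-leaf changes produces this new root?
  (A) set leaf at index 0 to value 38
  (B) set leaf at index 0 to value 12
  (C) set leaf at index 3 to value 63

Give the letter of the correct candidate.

Answer: B

Derivation:
Original leaves: [93, 57, 59, 47, 21]
Target new root: 408
Try each candidate change and compute the resulting root:
Candidate A: set leaf[0] = 38 -> leaves = [38, 57, 59, 47, 21]
  L0: [38, 57, 59, 47, 21]
  L1: h(38,57)=(38*31+57)%997=238 h(59,47)=(59*31+47)%997=879 h(21,21)=(21*31+21)%997=672 -> [238, 879, 672]
  L2: h(238,879)=(238*31+879)%997=281 h(672,672)=(672*31+672)%997=567 -> [281, 567]
  L3: h(281,567)=(281*31+567)%997=305 -> [305]
  root = 305 != target 408
Candidate B: set leaf[0] = 12 -> leaves = [12, 57, 59, 47, 21]
  L0: [12, 57, 59, 47, 21]
  L1: h(12,57)=(12*31+57)%997=429 h(59,47)=(59*31+47)%997=879 h(21,21)=(21*31+21)%997=672 -> [429, 879, 672]
  L2: h(429,879)=(429*31+879)%997=220 h(672,672)=(672*31+672)%997=567 -> [220, 567]
  L3: h(220,567)=(220*31+567)%997=408 -> [408]
  root = 408 == target 408  ** MATCH **
Candidate C: set leaf[3] = 63 -> leaves = [93, 57, 59, 63, 21]
  L0: [93, 57, 59, 63, 21]
  L1: h(93,57)=(93*31+57)%997=946 h(59,63)=(59*31+63)%997=895 h(21,21)=(21*31+21)%997=672 -> [946, 895, 672]
  L2: h(946,895)=(946*31+895)%997=311 h(672,672)=(672*31+672)%997=567 -> [311, 567]
  L3: h(311,567)=(311*31+567)%997=238 -> [238]
  root = 238 != target 408
Candidate B produces the target root.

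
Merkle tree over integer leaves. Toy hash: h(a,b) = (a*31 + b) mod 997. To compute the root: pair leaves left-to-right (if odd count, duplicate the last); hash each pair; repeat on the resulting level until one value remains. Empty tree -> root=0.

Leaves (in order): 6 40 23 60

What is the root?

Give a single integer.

L0: [6, 40, 23, 60]
L1: h(6,40)=(6*31+40)%997=226 h(23,60)=(23*31+60)%997=773 -> [226, 773]
L2: h(226,773)=(226*31+773)%997=800 -> [800]

Answer: 800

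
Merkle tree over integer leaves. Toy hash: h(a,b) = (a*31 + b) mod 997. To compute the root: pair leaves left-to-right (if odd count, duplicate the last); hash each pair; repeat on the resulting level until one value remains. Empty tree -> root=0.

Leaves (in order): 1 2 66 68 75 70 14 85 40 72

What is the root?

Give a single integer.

Answer: 914

Derivation:
L0: [1, 2, 66, 68, 75, 70, 14, 85, 40, 72]
L1: h(1,2)=(1*31+2)%997=33 h(66,68)=(66*31+68)%997=120 h(75,70)=(75*31+70)%997=401 h(14,85)=(14*31+85)%997=519 h(40,72)=(40*31+72)%997=315 -> [33, 120, 401, 519, 315]
L2: h(33,120)=(33*31+120)%997=146 h(401,519)=(401*31+519)%997=986 h(315,315)=(315*31+315)%997=110 -> [146, 986, 110]
L3: h(146,986)=(146*31+986)%997=527 h(110,110)=(110*31+110)%997=529 -> [527, 529]
L4: h(527,529)=(527*31+529)%997=914 -> [914]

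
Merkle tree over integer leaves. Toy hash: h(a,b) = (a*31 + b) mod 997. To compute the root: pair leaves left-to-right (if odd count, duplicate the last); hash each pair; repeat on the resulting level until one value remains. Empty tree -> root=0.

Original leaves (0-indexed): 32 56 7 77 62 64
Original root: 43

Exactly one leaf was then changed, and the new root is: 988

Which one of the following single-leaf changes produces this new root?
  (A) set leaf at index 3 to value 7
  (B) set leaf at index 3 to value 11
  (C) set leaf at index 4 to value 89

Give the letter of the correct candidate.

Answer: B

Derivation:
Original leaves: [32, 56, 7, 77, 62, 64]
Target new root: 988
Try each candidate change and compute the resulting root:
Candidate A: set leaf[3] = 7 -> leaves = [32, 56, 7, 7, 62, 64]
  L0: [32, 56, 7, 7, 62, 64]
  L1: h(32,56)=(32*31+56)%997=51 h(7,7)=(7*31+7)%997=224 h(62,64)=(62*31+64)%997=989 -> [51, 224, 989]
  L2: h(51,224)=(51*31+224)%997=808 h(989,989)=(989*31+989)%997=741 -> [808, 741]
  L3: h(808,741)=(808*31+741)%997=864 -> [864]
  root = 864 != target 988
Candidate B: set leaf[3] = 11 -> leaves = [32, 56, 7, 11, 62, 64]
  L0: [32, 56, 7, 11, 62, 64]
  L1: h(32,56)=(32*31+56)%997=51 h(7,11)=(7*31+11)%997=228 h(62,64)=(62*31+64)%997=989 -> [51, 228, 989]
  L2: h(51,228)=(51*31+228)%997=812 h(989,989)=(989*31+989)%997=741 -> [812, 741]
  L3: h(812,741)=(812*31+741)%997=988 -> [988]
  root = 988 == target 988  ** MATCH **
Candidate C: set leaf[4] = 89 -> leaves = [32, 56, 7, 77, 89, 64]
  L0: [32, 56, 7, 77, 89, 64]
  L1: h(32,56)=(32*31+56)%997=51 h(7,77)=(7*31+77)%997=294 h(89,64)=(89*31+64)%997=829 -> [51, 294, 829]
  L2: h(51,294)=(51*31+294)%997=878 h(829,829)=(829*31+829)%997=606 -> [878, 606]
  L3: h(878,606)=(878*31+606)%997=905 -> [905]
  root = 905 != target 988
Candidate B produces the target root.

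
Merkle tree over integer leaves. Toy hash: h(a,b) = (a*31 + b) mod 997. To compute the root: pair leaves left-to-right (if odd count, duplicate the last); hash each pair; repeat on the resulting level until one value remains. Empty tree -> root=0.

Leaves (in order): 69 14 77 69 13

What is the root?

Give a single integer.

Answer: 973

Derivation:
L0: [69, 14, 77, 69, 13]
L1: h(69,14)=(69*31+14)%997=159 h(77,69)=(77*31+69)%997=462 h(13,13)=(13*31+13)%997=416 -> [159, 462, 416]
L2: h(159,462)=(159*31+462)%997=406 h(416,416)=(416*31+416)%997=351 -> [406, 351]
L3: h(406,351)=(406*31+351)%997=973 -> [973]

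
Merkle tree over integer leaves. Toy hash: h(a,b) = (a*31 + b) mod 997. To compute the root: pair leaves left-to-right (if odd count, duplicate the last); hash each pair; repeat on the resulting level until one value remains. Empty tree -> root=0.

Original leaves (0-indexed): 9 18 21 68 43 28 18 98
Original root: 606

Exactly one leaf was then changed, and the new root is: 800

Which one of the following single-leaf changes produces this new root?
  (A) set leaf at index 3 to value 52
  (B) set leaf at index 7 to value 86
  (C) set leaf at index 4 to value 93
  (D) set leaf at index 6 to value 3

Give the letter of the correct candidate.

Answer: C

Derivation:
Original leaves: [9, 18, 21, 68, 43, 28, 18, 98]
Target new root: 800
Try each candidate change and compute the resulting root:
Candidate A: set leaf[3] = 52 -> leaves = [9, 18, 21, 52, 43, 28, 18, 98]
  L0: [9, 18, 21, 52, 43, 28, 18, 98]
  L1: h(9,18)=(9*31+18)%997=297 h(21,52)=(21*31+52)%997=703 h(43,28)=(43*31+28)%997=364 h(18,98)=(18*31+98)%997=656 -> [297, 703, 364, 656]
  L2: h(297,703)=(297*31+703)%997=937 h(364,656)=(364*31+656)%997=973 -> [937, 973]
  L3: h(937,973)=(937*31+973)%997=110 -> [110]
  root = 110 != target 800
Candidate B: set leaf[7] = 86 -> leaves = [9, 18, 21, 68, 43, 28, 18, 86]
  L0: [9, 18, 21, 68, 43, 28, 18, 86]
  L1: h(9,18)=(9*31+18)%997=297 h(21,68)=(21*31+68)%997=719 h(43,28)=(43*31+28)%997=364 h(18,86)=(18*31+86)%997=644 -> [297, 719, 364, 644]
  L2: h(297,719)=(297*31+719)%997=953 h(364,644)=(364*31+644)%997=961 -> [953, 961]
  L3: h(953,961)=(953*31+961)%997=594 -> [594]
  root = 594 != target 800
Candidate C: set leaf[4] = 93 -> leaves = [9, 18, 21, 68, 93, 28, 18, 98]
  L0: [9, 18, 21, 68, 93, 28, 18, 98]
  L1: h(9,18)=(9*31+18)%997=297 h(21,68)=(21*31+68)%997=719 h(93,28)=(93*31+28)%997=917 h(18,98)=(18*31+98)%997=656 -> [297, 719, 917, 656]
  L2: h(297,719)=(297*31+719)%997=953 h(917,656)=(917*31+656)%997=170 -> [953, 170]
  L3: h(953,170)=(953*31+170)%997=800 -> [800]
  root = 800 == target 800  ** MATCH **
Candidate D: set leaf[6] = 3 -> leaves = [9, 18, 21, 68, 43, 28, 3, 98]
  L0: [9, 18, 21, 68, 43, 28, 3, 98]
  L1: h(9,18)=(9*31+18)%997=297 h(21,68)=(21*31+68)%997=719 h(43,28)=(43*31+28)%997=364 h(3,98)=(3*31+98)%997=191 -> [297, 719, 364, 191]
  L2: h(297,719)=(297*31+719)%997=953 h(364,191)=(364*31+191)%997=508 -> [953, 508]
  L3: h(953,508)=(953*31+508)%997=141 -> [141]
  root = 141 != target 800
Candidate C produces the target root.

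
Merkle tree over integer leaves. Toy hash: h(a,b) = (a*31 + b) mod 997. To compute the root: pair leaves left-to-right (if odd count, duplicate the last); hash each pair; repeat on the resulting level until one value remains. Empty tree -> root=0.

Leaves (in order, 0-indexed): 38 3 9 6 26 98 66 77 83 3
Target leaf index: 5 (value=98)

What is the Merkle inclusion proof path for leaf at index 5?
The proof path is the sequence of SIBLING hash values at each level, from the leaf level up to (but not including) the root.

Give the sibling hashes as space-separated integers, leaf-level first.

L0 (leaves): [38, 3, 9, 6, 26, 98, 66, 77, 83, 3], target index=5
L1: h(38,3)=(38*31+3)%997=184 [pair 0] h(9,6)=(9*31+6)%997=285 [pair 1] h(26,98)=(26*31+98)%997=904 [pair 2] h(66,77)=(66*31+77)%997=129 [pair 3] h(83,3)=(83*31+3)%997=582 [pair 4] -> [184, 285, 904, 129, 582]
  Sibling for proof at L0: 26
L2: h(184,285)=(184*31+285)%997=7 [pair 0] h(904,129)=(904*31+129)%997=237 [pair 1] h(582,582)=(582*31+582)%997=678 [pair 2] -> [7, 237, 678]
  Sibling for proof at L1: 129
L3: h(7,237)=(7*31+237)%997=454 [pair 0] h(678,678)=(678*31+678)%997=759 [pair 1] -> [454, 759]
  Sibling for proof at L2: 7
L4: h(454,759)=(454*31+759)%997=875 [pair 0] -> [875]
  Sibling for proof at L3: 759
Root: 875
Proof path (sibling hashes from leaf to root): [26, 129, 7, 759]

Answer: 26 129 7 759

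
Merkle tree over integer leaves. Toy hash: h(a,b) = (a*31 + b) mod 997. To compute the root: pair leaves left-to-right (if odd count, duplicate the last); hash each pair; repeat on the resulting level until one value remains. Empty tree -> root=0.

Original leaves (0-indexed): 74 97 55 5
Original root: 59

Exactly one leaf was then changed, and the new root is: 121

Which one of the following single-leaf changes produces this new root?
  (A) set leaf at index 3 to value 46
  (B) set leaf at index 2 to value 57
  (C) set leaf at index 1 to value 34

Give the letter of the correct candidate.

Original leaves: [74, 97, 55, 5]
Target new root: 121
Try each candidate change and compute the resulting root:
Candidate A: set leaf[3] = 46 -> leaves = [74, 97, 55, 46]
  L0: [74, 97, 55, 46]
  L1: h(74,97)=(74*31+97)%997=397 h(55,46)=(55*31+46)%997=754 -> [397, 754]
  L2: h(397,754)=(397*31+754)%997=100 -> [100]
  root = 100 != target 121
Candidate B: set leaf[2] = 57 -> leaves = [74, 97, 57, 5]
  L0: [74, 97, 57, 5]
  L1: h(74,97)=(74*31+97)%997=397 h(57,5)=(57*31+5)%997=775 -> [397, 775]
  L2: h(397,775)=(397*31+775)%997=121 -> [121]
  root = 121 == target 121  ** MATCH **
Candidate C: set leaf[1] = 34 -> leaves = [74, 34, 55, 5]
  L0: [74, 34, 55, 5]
  L1: h(74,34)=(74*31+34)%997=334 h(55,5)=(55*31+5)%997=713 -> [334, 713]
  L2: h(334,713)=(334*31+713)%997=100 -> [100]
  root = 100 != target 121
Candidate B produces the target root.

Answer: B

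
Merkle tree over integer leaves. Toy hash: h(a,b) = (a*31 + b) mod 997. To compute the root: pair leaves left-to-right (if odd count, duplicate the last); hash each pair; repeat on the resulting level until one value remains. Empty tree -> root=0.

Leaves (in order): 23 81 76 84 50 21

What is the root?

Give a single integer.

L0: [23, 81, 76, 84, 50, 21]
L1: h(23,81)=(23*31+81)%997=794 h(76,84)=(76*31+84)%997=446 h(50,21)=(50*31+21)%997=574 -> [794, 446, 574]
L2: h(794,446)=(794*31+446)%997=135 h(574,574)=(574*31+574)%997=422 -> [135, 422]
L3: h(135,422)=(135*31+422)%997=619 -> [619]

Answer: 619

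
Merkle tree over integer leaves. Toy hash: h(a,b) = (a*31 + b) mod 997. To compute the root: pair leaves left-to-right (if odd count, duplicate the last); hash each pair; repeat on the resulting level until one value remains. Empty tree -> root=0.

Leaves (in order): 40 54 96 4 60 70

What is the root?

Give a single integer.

L0: [40, 54, 96, 4, 60, 70]
L1: h(40,54)=(40*31+54)%997=297 h(96,4)=(96*31+4)%997=986 h(60,70)=(60*31+70)%997=933 -> [297, 986, 933]
L2: h(297,986)=(297*31+986)%997=223 h(933,933)=(933*31+933)%997=943 -> [223, 943]
L3: h(223,943)=(223*31+943)%997=877 -> [877]

Answer: 877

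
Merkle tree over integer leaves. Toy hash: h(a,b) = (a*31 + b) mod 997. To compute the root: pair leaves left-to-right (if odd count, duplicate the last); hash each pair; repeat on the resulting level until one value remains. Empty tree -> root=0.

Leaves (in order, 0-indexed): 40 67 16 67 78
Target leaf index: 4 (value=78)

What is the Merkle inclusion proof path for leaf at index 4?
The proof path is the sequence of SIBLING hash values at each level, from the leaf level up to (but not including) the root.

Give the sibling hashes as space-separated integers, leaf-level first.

L0 (leaves): [40, 67, 16, 67, 78], target index=4
L1: h(40,67)=(40*31+67)%997=310 [pair 0] h(16,67)=(16*31+67)%997=563 [pair 1] h(78,78)=(78*31+78)%997=502 [pair 2] -> [310, 563, 502]
  Sibling for proof at L0: 78
L2: h(310,563)=(310*31+563)%997=203 [pair 0] h(502,502)=(502*31+502)%997=112 [pair 1] -> [203, 112]
  Sibling for proof at L1: 502
L3: h(203,112)=(203*31+112)%997=423 [pair 0] -> [423]
  Sibling for proof at L2: 203
Root: 423
Proof path (sibling hashes from leaf to root): [78, 502, 203]

Answer: 78 502 203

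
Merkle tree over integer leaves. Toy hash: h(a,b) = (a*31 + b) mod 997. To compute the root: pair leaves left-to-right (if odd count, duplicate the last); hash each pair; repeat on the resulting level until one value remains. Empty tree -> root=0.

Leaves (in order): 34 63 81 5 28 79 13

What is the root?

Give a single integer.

L0: [34, 63, 81, 5, 28, 79, 13]
L1: h(34,63)=(34*31+63)%997=120 h(81,5)=(81*31+5)%997=522 h(28,79)=(28*31+79)%997=947 h(13,13)=(13*31+13)%997=416 -> [120, 522, 947, 416]
L2: h(120,522)=(120*31+522)%997=254 h(947,416)=(947*31+416)%997=860 -> [254, 860]
L3: h(254,860)=(254*31+860)%997=758 -> [758]

Answer: 758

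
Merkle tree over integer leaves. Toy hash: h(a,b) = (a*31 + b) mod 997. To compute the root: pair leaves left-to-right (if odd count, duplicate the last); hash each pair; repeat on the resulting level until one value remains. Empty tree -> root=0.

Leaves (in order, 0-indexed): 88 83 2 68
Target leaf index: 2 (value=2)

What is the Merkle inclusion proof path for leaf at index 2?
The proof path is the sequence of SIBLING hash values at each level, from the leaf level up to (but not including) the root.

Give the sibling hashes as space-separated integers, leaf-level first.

L0 (leaves): [88, 83, 2, 68], target index=2
L1: h(88,83)=(88*31+83)%997=817 [pair 0] h(2,68)=(2*31+68)%997=130 [pair 1] -> [817, 130]
  Sibling for proof at L0: 68
L2: h(817,130)=(817*31+130)%997=532 [pair 0] -> [532]
  Sibling for proof at L1: 817
Root: 532
Proof path (sibling hashes from leaf to root): [68, 817]

Answer: 68 817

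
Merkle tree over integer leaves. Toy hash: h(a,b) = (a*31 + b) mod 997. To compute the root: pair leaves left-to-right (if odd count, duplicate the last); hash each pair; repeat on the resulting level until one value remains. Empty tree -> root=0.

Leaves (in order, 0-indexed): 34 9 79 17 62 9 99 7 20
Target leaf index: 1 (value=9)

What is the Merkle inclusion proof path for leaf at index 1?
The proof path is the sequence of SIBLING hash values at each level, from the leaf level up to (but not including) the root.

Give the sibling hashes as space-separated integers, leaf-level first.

L0 (leaves): [34, 9, 79, 17, 62, 9, 99, 7, 20], target index=1
L1: h(34,9)=(34*31+9)%997=66 [pair 0] h(79,17)=(79*31+17)%997=472 [pair 1] h(62,9)=(62*31+9)%997=934 [pair 2] h(99,7)=(99*31+7)%997=85 [pair 3] h(20,20)=(20*31+20)%997=640 [pair 4] -> [66, 472, 934, 85, 640]
  Sibling for proof at L0: 34
L2: h(66,472)=(66*31+472)%997=524 [pair 0] h(934,85)=(934*31+85)%997=126 [pair 1] h(640,640)=(640*31+640)%997=540 [pair 2] -> [524, 126, 540]
  Sibling for proof at L1: 472
L3: h(524,126)=(524*31+126)%997=418 [pair 0] h(540,540)=(540*31+540)%997=331 [pair 1] -> [418, 331]
  Sibling for proof at L2: 126
L4: h(418,331)=(418*31+331)%997=328 [pair 0] -> [328]
  Sibling for proof at L3: 331
Root: 328
Proof path (sibling hashes from leaf to root): [34, 472, 126, 331]

Answer: 34 472 126 331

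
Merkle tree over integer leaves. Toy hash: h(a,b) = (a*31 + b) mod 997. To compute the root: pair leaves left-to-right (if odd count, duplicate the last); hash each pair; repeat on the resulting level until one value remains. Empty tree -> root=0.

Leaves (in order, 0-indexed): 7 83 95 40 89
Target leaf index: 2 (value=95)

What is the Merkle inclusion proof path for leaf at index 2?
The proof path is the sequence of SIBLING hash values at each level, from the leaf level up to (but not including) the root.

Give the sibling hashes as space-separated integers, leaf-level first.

Answer: 40 300 409

Derivation:
L0 (leaves): [7, 83, 95, 40, 89], target index=2
L1: h(7,83)=(7*31+83)%997=300 [pair 0] h(95,40)=(95*31+40)%997=991 [pair 1] h(89,89)=(89*31+89)%997=854 [pair 2] -> [300, 991, 854]
  Sibling for proof at L0: 40
L2: h(300,991)=(300*31+991)%997=321 [pair 0] h(854,854)=(854*31+854)%997=409 [pair 1] -> [321, 409]
  Sibling for proof at L1: 300
L3: h(321,409)=(321*31+409)%997=390 [pair 0] -> [390]
  Sibling for proof at L2: 409
Root: 390
Proof path (sibling hashes from leaf to root): [40, 300, 409]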